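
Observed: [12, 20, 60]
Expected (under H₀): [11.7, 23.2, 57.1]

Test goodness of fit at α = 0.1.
Chi-square goodness of fit test:
H₀: observed counts match expected distribution
H₁: observed counts differ from expected distribution
df = k - 1 = 2
χ² = Σ(O - E)²/E
   = (12 - 11.7)²/11.7 + (20 - 23.2)²/23.2 + (60 - 57.1)²/57.1
   = 0.008 + 0.441 + 0.147
   = 0.60
p-value = 0.7422

Since p-value > α = 0.1, we fail to reject H₀.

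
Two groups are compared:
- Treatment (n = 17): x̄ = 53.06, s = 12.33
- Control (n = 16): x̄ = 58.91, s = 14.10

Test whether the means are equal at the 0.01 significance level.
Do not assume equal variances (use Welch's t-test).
Welch's two-sample t-test:
H₀: μ₁ = μ₂
H₁: μ₁ ≠ μ₂
s₁²/n₁ = 12.33²/17 = 8.9429,  s₂²/n₂ = 14.10²/16 = 12.4256
SE = √(s₁²/n₁ + s₂²/n₂) = √(8.9429 + 12.4256) = 4.6226
df (Welch-Satterthwaite) = (s₁²/n₁ + s₂²/n₂)² / [(s₁²/n₁)²/(n₁-1) + (s₂²/n₂)²/(n₂-1)] ≈ 29.86
t = (x̄₁ - x̄₂) / SE = (53.06 - 58.91) / 4.6226 = -5.85 / 4.6226 = -1.266
p-value = 0.2155

Since p-value > α = 0.01, we fail to reject H₀.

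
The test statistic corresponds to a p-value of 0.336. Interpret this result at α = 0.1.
Since p = 0.336 > α = 0.1, fail to reject H₀.
There is insufficient evidence to reject the null hypothesis; the result is not statistically significant at the 0.1 level.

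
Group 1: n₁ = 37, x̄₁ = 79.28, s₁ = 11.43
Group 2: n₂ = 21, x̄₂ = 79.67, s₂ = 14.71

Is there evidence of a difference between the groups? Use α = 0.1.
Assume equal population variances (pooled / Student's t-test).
Student's two-sample t-test (equal variances):
H₀: μ₁ = μ₂
H₁: μ₁ ≠ μ₂
df = n₁ + n₂ - 2 = 56
Pooled variance s_p² = [(n₁-1)s₁² + (n₂-1)s₂²] / (n₁ + n₂ - 2) = [(36)(11.43²) + (20)(14.71²)] / 56 = 161.2660
SE = √(s_p²(1/n₁ + 1/n₂)) = √(161.2660 × (1/37 + 1/21)) = 3.4696
t = (x̄₁ - x̄₂) / SE = (79.28 - 79.67) / 3.4696 = -0.39 / 3.4696 = -0.112
p-value = 0.9109

Since p-value > α = 0.1, we fail to reject H₀.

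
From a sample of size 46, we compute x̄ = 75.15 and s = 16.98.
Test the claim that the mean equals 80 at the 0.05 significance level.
One-sample t-test:
H₀: μ = 80
H₁: μ ≠ 80
df = n - 1 = 45
t = (x̄ - μ₀) / (s/√n) = (75.15 - 80) / (16.98/√46) = -1.937
p-value = 0.0590

Since p-value > α = 0.05, we fail to reject H₀.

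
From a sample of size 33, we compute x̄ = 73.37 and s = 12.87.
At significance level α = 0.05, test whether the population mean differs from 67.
One-sample t-test:
H₀: μ = 67
H₁: μ ≠ 67
df = n - 1 = 32
t = (x̄ - μ₀) / (s/√n) = (73.37 - 67) / (12.87/√33) = 2.843
p-value = 0.0077

Since p-value < α = 0.05, we reject H₀.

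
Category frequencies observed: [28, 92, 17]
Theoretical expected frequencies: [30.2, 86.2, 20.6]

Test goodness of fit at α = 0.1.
Chi-square goodness of fit test:
H₀: observed counts match expected distribution
H₁: observed counts differ from expected distribution
df = k - 1 = 2
χ² = Σ(O - E)²/E
   = (28 - 30.2)²/30.2 + (92 - 86.2)²/86.2 + (17 - 20.6)²/20.6
   = 0.160 + 0.390 + 0.629
   = 1.18
p-value = 0.5544

Since p-value > α = 0.1, we fail to reject H₀.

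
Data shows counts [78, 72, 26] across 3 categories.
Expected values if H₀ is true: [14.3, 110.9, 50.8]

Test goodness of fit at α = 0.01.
Chi-square goodness of fit test:
H₀: observed counts match expected distribution
H₁: observed counts differ from expected distribution
df = k - 1 = 2
χ² = Σ(O - E)²/E
   = (78 - 14.3)²/14.3 + (72 - 110.9)²/110.9 + (26 - 50.8)²/50.8
   = 283.755 + 13.645 + 12.107
   = 309.51
p-value < 0.0001

Since p-value < α = 0.01, we reject H₀.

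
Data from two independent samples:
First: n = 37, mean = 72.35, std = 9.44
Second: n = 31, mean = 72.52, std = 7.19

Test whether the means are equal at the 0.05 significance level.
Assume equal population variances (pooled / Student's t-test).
Student's two-sample t-test (equal variances):
H₀: μ₁ = μ₂
H₁: μ₁ ≠ μ₂
df = n₁ + n₂ - 2 = 66
Pooled variance s_p² = [(n₁-1)s₁² + (n₂-1)s₂²] / (n₁ + n₂ - 2) = [(36)(9.44²) + (30)(7.19²)] / 66 = 72.1056
SE = √(s_p²(1/n₁ + 1/n₂)) = √(72.1056 × (1/37 + 1/31)) = 2.0676
t = (x̄₁ - x̄₂) / SE = (72.35 - 72.52) / 2.0676 = -0.17 / 2.0676 = -0.082
p-value = 0.9347

Since p-value > α = 0.05, we fail to reject H₀.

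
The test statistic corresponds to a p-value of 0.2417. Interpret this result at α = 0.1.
Since p = 0.2417 > α = 0.1, fail to reject H₀.
There is insufficient evidence to reject the null hypothesis; the result is not statistically significant at the 0.1 level.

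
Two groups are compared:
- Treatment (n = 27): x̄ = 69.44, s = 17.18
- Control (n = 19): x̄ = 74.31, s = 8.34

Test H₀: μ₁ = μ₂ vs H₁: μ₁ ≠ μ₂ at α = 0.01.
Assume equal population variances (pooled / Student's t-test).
Student's two-sample t-test (equal variances):
H₀: μ₁ = μ₂
H₁: μ₁ ≠ μ₂
df = n₁ + n₂ - 2 = 44
Pooled variance s_p² = [(n₁-1)s₁² + (n₂-1)s₂²] / (n₁ + n₂ - 2) = [(26)(17.18²) + (18)(8.34²)] / 44 = 202.8628
SE = √(s_p²(1/n₁ + 1/n₂)) = √(202.8628 × (1/27 + 1/19)) = 4.2650
t = (x̄₁ - x̄₂) / SE = (69.44 - 74.31) / 4.2650 = -4.87 / 4.2650 = -1.142
p-value = 0.2597

Since p-value > α = 0.01, we fail to reject H₀.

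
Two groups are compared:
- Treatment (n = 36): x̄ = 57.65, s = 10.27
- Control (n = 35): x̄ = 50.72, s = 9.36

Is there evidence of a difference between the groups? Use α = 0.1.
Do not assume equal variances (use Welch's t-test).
Welch's two-sample t-test:
H₀: μ₁ = μ₂
H₁: μ₁ ≠ μ₂
s₁²/n₁ = 10.27²/36 = 2.9298,  s₂²/n₂ = 9.36²/35 = 2.5031
SE = √(s₁²/n₁ + s₂²/n₂) = √(2.9298 + 2.5031) = 2.3309
df (Welch-Satterthwaite) = (s₁²/n₁ + s₂²/n₂)² / [(s₁²/n₁)²/(n₁-1) + (s₂²/n₂)²/(n₂-1)] ≈ 68.72
t = (x̄₁ - x̄₂) / SE = (57.65 - 50.72) / 2.3309 = 6.93 / 2.3309 = 2.973
p-value = 0.0041

Since p-value < α = 0.1, we reject H₀.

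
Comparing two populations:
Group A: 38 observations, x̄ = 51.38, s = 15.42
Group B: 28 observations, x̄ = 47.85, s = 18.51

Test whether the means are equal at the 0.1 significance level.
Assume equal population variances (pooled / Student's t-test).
Student's two-sample t-test (equal variances):
H₀: μ₁ = μ₂
H₁: μ₁ ≠ μ₂
df = n₁ + n₂ - 2 = 64
Pooled variance s_p² = [(n₁-1)s₁² + (n₂-1)s₂²] / (n₁ + n₂ - 2) = [(37)(15.42²) + (27)(18.51²)] / 64 = 282.0073
SE = √(s_p²(1/n₁ + 1/n₂)) = √(282.0073 × (1/38 + 1/28)) = 4.1825
t = (x̄₁ - x̄₂) / SE = (51.38 - 47.85) / 4.1825 = 3.53 / 4.1825 = 0.844
p-value = 0.4018

Since p-value > α = 0.1, we fail to reject H₀.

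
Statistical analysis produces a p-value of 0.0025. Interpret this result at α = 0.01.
Since p = 0.0025 < α = 0.01, reject H₀.
There is sufficient evidence to reject the null hypothesis; the result is statistically significant at the 0.01 level.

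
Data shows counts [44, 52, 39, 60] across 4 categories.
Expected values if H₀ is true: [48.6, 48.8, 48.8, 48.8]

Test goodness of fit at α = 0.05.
Chi-square goodness of fit test:
H₀: observed counts match expected distribution
H₁: observed counts differ from expected distribution
df = k - 1 = 3
χ² = Σ(O - E)²/E
   = (44 - 48.6)²/48.6 + (52 - 48.8)²/48.8 + (39 - 48.8)²/48.8 + (60 - 48.8)²/48.8
   = 0.435 + 0.210 + 1.968 + 2.570
   = 5.18
p-value = 0.1588

Since p-value > α = 0.05, we fail to reject H₀.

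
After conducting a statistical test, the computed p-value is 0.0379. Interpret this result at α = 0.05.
Since p = 0.0379 < α = 0.05, reject H₀.
There is sufficient evidence to reject the null hypothesis; the result is statistically significant at the 0.05 level.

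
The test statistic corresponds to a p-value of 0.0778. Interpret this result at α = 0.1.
Since p = 0.0778 < α = 0.1, reject H₀.
There is sufficient evidence to reject the null hypothesis; the result is statistically significant at the 0.1 level.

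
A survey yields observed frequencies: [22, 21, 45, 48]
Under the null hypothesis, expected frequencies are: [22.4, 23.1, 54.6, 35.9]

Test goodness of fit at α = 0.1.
Chi-square goodness of fit test:
H₀: observed counts match expected distribution
H₁: observed counts differ from expected distribution
df = k - 1 = 3
χ² = Σ(O - E)²/E
   = (22 - 22.4)²/22.4 + (21 - 23.1)²/23.1 + (45 - 54.6)²/54.6 + (48 - 35.9)²/35.9
   = 0.007 + 0.191 + 1.688 + 4.078
   = 5.96
p-value = 0.1134

Since p-value > α = 0.1, we fail to reject H₀.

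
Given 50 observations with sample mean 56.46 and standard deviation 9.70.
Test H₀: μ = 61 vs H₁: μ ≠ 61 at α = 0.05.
One-sample t-test:
H₀: μ = 61
H₁: μ ≠ 61
df = n - 1 = 49
t = (x̄ - μ₀) / (s/√n) = (56.46 - 61) / (9.70/√50) = -3.310
p-value = 0.0018

Since p-value < α = 0.05, we reject H₀.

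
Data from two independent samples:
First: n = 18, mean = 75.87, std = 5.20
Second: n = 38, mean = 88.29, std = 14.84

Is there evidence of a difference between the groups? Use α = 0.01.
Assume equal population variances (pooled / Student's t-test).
Student's two-sample t-test (equal variances):
H₀: μ₁ = μ₂
H₁: μ₁ ≠ μ₂
df = n₁ + n₂ - 2 = 54
Pooled variance s_p² = [(n₁-1)s₁² + (n₂-1)s₂²] / (n₁ + n₂ - 2) = [(17)(5.20²) + (37)(14.84²)] / 54 = 159.4079
SE = √(s_p²(1/n₁ + 1/n₂)) = √(159.4079 × (1/18 + 1/38)) = 3.6126
t = (x̄₁ - x̄₂) / SE = (75.87 - 88.29) / 3.6126 = -12.42 / 3.6126 = -3.438
p-value = 0.0011

Since p-value < α = 0.01, we reject H₀.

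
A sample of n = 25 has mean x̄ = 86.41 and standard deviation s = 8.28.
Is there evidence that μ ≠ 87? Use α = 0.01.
One-sample t-test:
H₀: μ = 87
H₁: μ ≠ 87
df = n - 1 = 24
t = (x̄ - μ₀) / (s/√n) = (86.41 - 87) / (8.28/√25) = -0.356
p-value = 0.7247

Since p-value > α = 0.01, we fail to reject H₀.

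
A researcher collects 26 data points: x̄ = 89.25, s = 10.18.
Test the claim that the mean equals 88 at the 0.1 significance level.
One-sample t-test:
H₀: μ = 88
H₁: μ ≠ 88
df = n - 1 = 25
t = (x̄ - μ₀) / (s/√n) = (89.25 - 88) / (10.18/√26) = 0.626
p-value = 0.5369

Since p-value > α = 0.1, we fail to reject H₀.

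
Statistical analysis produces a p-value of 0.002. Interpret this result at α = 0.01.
Since p = 0.002 < α = 0.01, reject H₀.
There is sufficient evidence to reject the null hypothesis; the result is statistically significant at the 0.01 level.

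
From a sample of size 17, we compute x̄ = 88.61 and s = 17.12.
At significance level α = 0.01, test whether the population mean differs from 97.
One-sample t-test:
H₀: μ = 97
H₁: μ ≠ 97
df = n - 1 = 16
t = (x̄ - μ₀) / (s/√n) = (88.61 - 97) / (17.12/√17) = -2.021
p-value = 0.0604

Since p-value > α = 0.01, we fail to reject H₀.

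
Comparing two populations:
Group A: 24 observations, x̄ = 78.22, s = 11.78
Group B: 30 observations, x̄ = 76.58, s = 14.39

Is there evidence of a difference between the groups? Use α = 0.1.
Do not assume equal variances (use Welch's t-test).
Welch's two-sample t-test:
H₀: μ₁ = μ₂
H₁: μ₁ ≠ μ₂
s₁²/n₁ = 11.78²/24 = 5.7820,  s₂²/n₂ = 14.39²/30 = 6.9024
SE = √(s₁²/n₁ + s₂²/n₂) = √(5.7820 + 6.9024) = 3.5615
df (Welch-Satterthwaite) = (s₁²/n₁ + s₂²/n₂)² / [(s₁²/n₁)²/(n₁-1) + (s₂²/n₂)²/(n₂-1)] ≈ 51.96
t = (x̄₁ - x̄₂) / SE = (78.22 - 76.58) / 3.5615 = 1.64 / 3.5615 = 0.460
p-value = 0.6471

Since p-value > α = 0.1, we fail to reject H₀.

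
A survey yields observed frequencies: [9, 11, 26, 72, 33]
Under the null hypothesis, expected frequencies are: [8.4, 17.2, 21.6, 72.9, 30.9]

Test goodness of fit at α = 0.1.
Chi-square goodness of fit test:
H₀: observed counts match expected distribution
H₁: observed counts differ from expected distribution
df = k - 1 = 4
χ² = Σ(O - E)²/E
   = (9 - 8.4)²/8.4 + (11 - 17.2)²/17.2 + (26 - 21.6)²/21.6 + (72 - 72.9)²/72.9 + (33 - 30.9)²/30.9
   = 0.043 + 2.235 + 0.896 + 0.011 + 0.143
   = 3.33
p-value = 0.5045

Since p-value > α = 0.1, we fail to reject H₀.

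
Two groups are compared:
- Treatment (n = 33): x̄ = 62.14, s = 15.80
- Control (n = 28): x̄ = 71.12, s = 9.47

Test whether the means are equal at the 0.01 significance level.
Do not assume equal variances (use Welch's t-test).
Welch's two-sample t-test:
H₀: μ₁ = μ₂
H₁: μ₁ ≠ μ₂
s₁²/n₁ = 15.80²/33 = 7.5648,  s₂²/n₂ = 9.47²/28 = 3.2029
SE = √(s₁²/n₁ + s₂²/n₂) = √(7.5648 + 3.2029) = 3.2814
df (Welch-Satterthwaite) = (s₁²/n₁ + s₂²/n₂)² / [(s₁²/n₁)²/(n₁-1) + (s₂²/n₂)²/(n₂-1)] ≈ 53.47
t = (x̄₁ - x̄₂) / SE = (62.14 - 71.12) / 3.2814 = -8.98 / 3.2814 = -2.737
p-value = 0.0084

Since p-value < α = 0.01, we reject H₀.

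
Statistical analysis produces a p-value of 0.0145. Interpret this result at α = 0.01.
Since p = 0.0145 > α = 0.01, fail to reject H₀.
There is insufficient evidence to reject the null hypothesis; the result is not statistically significant at the 0.01 level.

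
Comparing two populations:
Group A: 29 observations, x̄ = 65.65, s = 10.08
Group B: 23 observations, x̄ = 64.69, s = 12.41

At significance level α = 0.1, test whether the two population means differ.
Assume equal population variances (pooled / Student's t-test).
Student's two-sample t-test (equal variances):
H₀: μ₁ = μ₂
H₁: μ₁ ≠ μ₂
df = n₁ + n₂ - 2 = 50
Pooled variance s_p² = [(n₁-1)s₁² + (n₂-1)s₂²] / (n₁ + n₂ - 2) = [(28)(10.08²) + (22)(12.41²)] / 50 = 124.6631
SE = √(s_p²(1/n₁ + 1/n₂)) = √(124.6631 × (1/29 + 1/23)) = 3.1175
t = (x̄₁ - x̄₂) / SE = (65.65 - 64.69) / 3.1175 = 0.96 / 3.1175 = 0.308
p-value = 0.7594

Since p-value > α = 0.1, we fail to reject H₀.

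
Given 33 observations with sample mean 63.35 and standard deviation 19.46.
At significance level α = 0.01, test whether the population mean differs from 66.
One-sample t-test:
H₀: μ = 66
H₁: μ ≠ 66
df = n - 1 = 32
t = (x̄ - μ₀) / (s/√n) = (63.35 - 66) / (19.46/√33) = -0.782
p-value = 0.4398

Since p-value > α = 0.01, we fail to reject H₀.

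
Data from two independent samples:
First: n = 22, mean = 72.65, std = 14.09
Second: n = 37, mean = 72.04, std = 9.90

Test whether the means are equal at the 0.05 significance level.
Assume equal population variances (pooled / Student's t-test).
Student's two-sample t-test (equal variances):
H₀: μ₁ = μ₂
H₁: μ₁ ≠ μ₂
df = n₁ + n₂ - 2 = 57
Pooled variance s_p² = [(n₁-1)s₁² + (n₂-1)s₂²] / (n₁ + n₂ - 2) = [(21)(14.09²) + (36)(9.90²)] / 57 = 135.0430
SE = √(s_p²(1/n₁ + 1/n₂)) = √(135.0430 × (1/22 + 1/37)) = 3.1286
t = (x̄₁ - x̄₂) / SE = (72.65 - 72.04) / 3.1286 = 0.61 / 3.1286 = 0.195
p-value = 0.8461

Since p-value > α = 0.05, we fail to reject H₀.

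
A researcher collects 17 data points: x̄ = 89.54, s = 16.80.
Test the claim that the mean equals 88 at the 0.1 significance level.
One-sample t-test:
H₀: μ = 88
H₁: μ ≠ 88
df = n - 1 = 16
t = (x̄ - μ₀) / (s/√n) = (89.54 - 88) / (16.80/√17) = 0.378
p-value = 0.7104

Since p-value > α = 0.1, we fail to reject H₀.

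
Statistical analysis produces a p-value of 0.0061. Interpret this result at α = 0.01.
Since p = 0.0061 < α = 0.01, reject H₀.
There is sufficient evidence to reject the null hypothesis; the result is statistically significant at the 0.01 level.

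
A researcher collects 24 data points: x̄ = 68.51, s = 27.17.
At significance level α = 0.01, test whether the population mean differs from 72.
One-sample t-test:
H₀: μ = 72
H₁: μ ≠ 72
df = n - 1 = 23
t = (x̄ - μ₀) / (s/√n) = (68.51 - 72) / (27.17/√24) = -0.629
p-value = 0.5354

Since p-value > α = 0.01, we fail to reject H₀.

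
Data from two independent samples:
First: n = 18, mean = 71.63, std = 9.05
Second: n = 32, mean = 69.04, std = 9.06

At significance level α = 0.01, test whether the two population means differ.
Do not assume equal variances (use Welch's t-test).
Welch's two-sample t-test:
H₀: μ₁ = μ₂
H₁: μ₁ ≠ μ₂
s₁²/n₁ = 9.05²/18 = 4.5501,  s₂²/n₂ = 9.06²/32 = 2.5651
SE = √(s₁²/n₁ + s₂²/n₂) = √(4.5501 + 2.5651) = 2.6674
df (Welch-Satterthwaite) = (s₁²/n₁ + s₂²/n₂)² / [(s₁²/n₁)²/(n₁-1) + (s₂²/n₂)²/(n₂-1)] ≈ 35.40
t = (x̄₁ - x̄₂) / SE = (71.63 - 69.04) / 2.6674 = 2.59 / 2.6674 = 0.971
p-value = 0.3382

Since p-value > α = 0.01, we fail to reject H₀.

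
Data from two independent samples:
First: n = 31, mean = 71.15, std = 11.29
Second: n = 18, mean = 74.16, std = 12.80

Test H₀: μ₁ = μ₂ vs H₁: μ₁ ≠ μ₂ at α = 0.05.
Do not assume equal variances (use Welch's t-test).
Welch's two-sample t-test:
H₀: μ₁ = μ₂
H₁: μ₁ ≠ μ₂
s₁²/n₁ = 11.29²/31 = 4.1117,  s₂²/n₂ = 12.80²/18 = 9.1022
SE = √(s₁²/n₁ + s₂²/n₂) = √(4.1117 + 9.1022) = 3.6351
df (Welch-Satterthwaite) = (s₁²/n₁ + s₂²/n₂)² / [(s₁²/n₁)²/(n₁-1) + (s₂²/n₂)²/(n₂-1)] ≈ 32.11
t = (x̄₁ - x̄₂) / SE = (71.15 - 74.16) / 3.6351 = -3.01 / 3.6351 = -0.828
p-value = 0.4138

Since p-value > α = 0.05, we fail to reject H₀.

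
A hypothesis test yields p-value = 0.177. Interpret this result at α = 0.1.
Since p = 0.177 > α = 0.1, fail to reject H₀.
There is insufficient evidence to reject the null hypothesis; the result is not statistically significant at the 0.1 level.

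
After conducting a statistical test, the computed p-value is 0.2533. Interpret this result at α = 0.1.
Since p = 0.2533 > α = 0.1, fail to reject H₀.
There is insufficient evidence to reject the null hypothesis; the result is not statistically significant at the 0.1 level.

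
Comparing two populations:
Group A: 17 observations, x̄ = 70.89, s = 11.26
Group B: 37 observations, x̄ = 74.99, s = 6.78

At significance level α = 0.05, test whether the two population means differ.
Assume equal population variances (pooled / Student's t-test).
Student's two-sample t-test (equal variances):
H₀: μ₁ = μ₂
H₁: μ₁ ≠ μ₂
df = n₁ + n₂ - 2 = 52
Pooled variance s_p² = [(n₁-1)s₁² + (n₂-1)s₂²] / (n₁ + n₂ - 2) = [(16)(11.26²) + (36)(6.78²)] / 52 = 70.8358
SE = √(s_p²(1/n₁ + 1/n₂)) = √(70.8358 × (1/17 + 1/37)) = 2.4660
t = (x̄₁ - x̄₂) / SE = (70.89 - 74.99) / 2.4660 = -4.10 / 2.4660 = -1.663
p-value = 0.1024

Since p-value > α = 0.05, we fail to reject H₀.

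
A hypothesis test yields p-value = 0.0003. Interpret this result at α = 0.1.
Since p = 0.0003 < α = 0.1, reject H₀.
There is sufficient evidence to reject the null hypothesis; the result is statistically significant at the 0.1 level.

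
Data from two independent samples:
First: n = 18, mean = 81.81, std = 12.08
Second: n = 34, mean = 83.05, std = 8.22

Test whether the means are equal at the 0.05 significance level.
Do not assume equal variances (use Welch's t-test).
Welch's two-sample t-test:
H₀: μ₁ = μ₂
H₁: μ₁ ≠ μ₂
s₁²/n₁ = 12.08²/18 = 8.1070,  s₂²/n₂ = 8.22²/34 = 1.9873
SE = √(s₁²/n₁ + s₂²/n₂) = √(8.1070 + 1.9873) = 3.1772
df (Welch-Satterthwaite) = (s₁²/n₁ + s₂²/n₂)² / [(s₁²/n₁)²/(n₁-1) + (s₂²/n₂)²/(n₂-1)] ≈ 25.56
t = (x̄₁ - x̄₂) / SE = (81.81 - 83.05) / 3.1772 = -1.24 / 3.1772 = -0.390
p-value = 0.6996

Since p-value > α = 0.05, we fail to reject H₀.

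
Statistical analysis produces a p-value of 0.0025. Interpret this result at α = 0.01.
Since p = 0.0025 < α = 0.01, reject H₀.
There is sufficient evidence to reject the null hypothesis; the result is statistically significant at the 0.01 level.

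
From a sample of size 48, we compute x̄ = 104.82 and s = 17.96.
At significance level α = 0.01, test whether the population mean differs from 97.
One-sample t-test:
H₀: μ = 97
H₁: μ ≠ 97
df = n - 1 = 47
t = (x̄ - μ₀) / (s/√n) = (104.82 - 97) / (17.96/√48) = 3.017
p-value = 0.0041

Since p-value < α = 0.01, we reject H₀.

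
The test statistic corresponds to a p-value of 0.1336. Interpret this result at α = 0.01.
Since p = 0.1336 > α = 0.01, fail to reject H₀.
There is insufficient evidence to reject the null hypothesis; the result is not statistically significant at the 0.01 level.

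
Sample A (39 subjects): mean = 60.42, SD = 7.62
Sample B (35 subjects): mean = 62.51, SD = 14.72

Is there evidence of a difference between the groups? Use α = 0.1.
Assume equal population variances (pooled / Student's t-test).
Student's two-sample t-test (equal variances):
H₀: μ₁ = μ₂
H₁: μ₁ ≠ μ₂
df = n₁ + n₂ - 2 = 72
Pooled variance s_p² = [(n₁-1)s₁² + (n₂-1)s₂²] / (n₁ + n₂ - 2) = [(38)(7.62²) + (34)(14.72²)] / 72 = 132.9655
SE = √(s_p²(1/n₁ + 1/n₂)) = √(132.9655 × (1/39 + 1/35)) = 2.6848
t = (x̄₁ - x̄₂) / SE = (60.42 - 62.51) / 2.6848 = -2.09 / 2.6848 = -0.778
p-value = 0.4389

Since p-value > α = 0.1, we fail to reject H₀.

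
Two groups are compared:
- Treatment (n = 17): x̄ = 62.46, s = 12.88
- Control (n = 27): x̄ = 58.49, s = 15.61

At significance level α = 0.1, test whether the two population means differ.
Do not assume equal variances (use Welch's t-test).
Welch's two-sample t-test:
H₀: μ₁ = μ₂
H₁: μ₁ ≠ μ₂
s₁²/n₁ = 12.88²/17 = 9.7585,  s₂²/n₂ = 15.61²/27 = 9.0249
SE = √(s₁²/n₁ + s₂²/n₂) = √(9.7585 + 9.0249) = 4.3340
df (Welch-Satterthwaite) = (s₁²/n₁ + s₂²/n₂)² / [(s₁²/n₁)²/(n₁-1) + (s₂²/n₂)²/(n₂-1)] ≈ 38.84
t = (x̄₁ - x̄₂) / SE = (62.46 - 58.49) / 4.3340 = 3.97 / 4.3340 = 0.916
p-value = 0.3653

Since p-value > α = 0.1, we fail to reject H₀.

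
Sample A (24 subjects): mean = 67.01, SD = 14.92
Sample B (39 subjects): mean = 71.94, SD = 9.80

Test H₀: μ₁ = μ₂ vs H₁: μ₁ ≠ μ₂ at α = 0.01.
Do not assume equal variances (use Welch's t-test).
Welch's two-sample t-test:
H₀: μ₁ = μ₂
H₁: μ₁ ≠ μ₂
s₁²/n₁ = 14.92²/24 = 9.2753,  s₂²/n₂ = 9.80²/39 = 2.4626
SE = √(s₁²/n₁ + s₂²/n₂) = √(9.2753 + 2.4626) = 3.4261
df (Welch-Satterthwaite) = (s₁²/n₁ + s₂²/n₂)² / [(s₁²/n₁)²/(n₁-1) + (s₂²/n₂)²/(n₂-1)] ≈ 35.33
t = (x̄₁ - x̄₂) / SE = (67.01 - 71.94) / 3.4261 = -4.93 / 3.4261 = -1.439
p-value = 0.1590

Since p-value > α = 0.01, we fail to reject H₀.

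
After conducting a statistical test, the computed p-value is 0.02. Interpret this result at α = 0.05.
Since p = 0.02 < α = 0.05, reject H₀.
There is sufficient evidence to reject the null hypothesis; the result is statistically significant at the 0.05 level.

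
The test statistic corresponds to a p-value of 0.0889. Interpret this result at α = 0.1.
Since p = 0.0889 < α = 0.1, reject H₀.
There is sufficient evidence to reject the null hypothesis; the result is statistically significant at the 0.1 level.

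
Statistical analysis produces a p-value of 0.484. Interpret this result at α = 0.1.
Since p = 0.484 > α = 0.1, fail to reject H₀.
There is insufficient evidence to reject the null hypothesis; the result is not statistically significant at the 0.1 level.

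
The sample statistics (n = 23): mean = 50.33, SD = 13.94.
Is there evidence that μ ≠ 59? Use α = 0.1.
One-sample t-test:
H₀: μ = 59
H₁: μ ≠ 59
df = n - 1 = 22
t = (x̄ - μ₀) / (s/√n) = (50.33 - 59) / (13.94/√23) = -2.983
p-value = 0.0069

Since p-value < α = 0.1, we reject H₀.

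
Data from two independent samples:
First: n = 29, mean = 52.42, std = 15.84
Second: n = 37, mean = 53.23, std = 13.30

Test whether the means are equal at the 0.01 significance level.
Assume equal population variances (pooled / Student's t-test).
Student's two-sample t-test (equal variances):
H₀: μ₁ = μ₂
H₁: μ₁ ≠ μ₂
df = n₁ + n₂ - 2 = 64
Pooled variance s_p² = [(n₁-1)s₁² + (n₂-1)s₂²] / (n₁ + n₂ - 2) = [(28)(15.84²) + (36)(13.30²)] / 64 = 209.2718
SE = √(s_p²(1/n₁ + 1/n₂)) = √(209.2718 × (1/29 + 1/37)) = 3.5878
t = (x̄₁ - x̄₂) / SE = (52.42 - 53.23) / 3.5878 = -0.81 / 3.5878 = -0.226
p-value = 0.8221

Since p-value > α = 0.01, we fail to reject H₀.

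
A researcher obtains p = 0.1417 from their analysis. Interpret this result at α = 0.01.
Since p = 0.1417 > α = 0.01, fail to reject H₀.
There is insufficient evidence to reject the null hypothesis; the result is not statistically significant at the 0.01 level.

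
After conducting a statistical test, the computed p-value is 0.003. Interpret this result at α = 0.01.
Since p = 0.003 < α = 0.01, reject H₀.
There is sufficient evidence to reject the null hypothesis; the result is statistically significant at the 0.01 level.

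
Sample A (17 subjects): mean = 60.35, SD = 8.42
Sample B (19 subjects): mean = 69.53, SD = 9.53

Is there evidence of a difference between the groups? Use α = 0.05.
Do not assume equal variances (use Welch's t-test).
Welch's two-sample t-test:
H₀: μ₁ = μ₂
H₁: μ₁ ≠ μ₂
s₁²/n₁ = 8.42²/17 = 4.1704,  s₂²/n₂ = 9.53²/19 = 4.7800
SE = √(s₁²/n₁ + s₂²/n₂) = √(4.1704 + 4.7800) = 2.9917
df (Welch-Satterthwaite) = (s₁²/n₁ + s₂²/n₂)² / [(s₁²/n₁)²/(n₁-1) + (s₂²/n₂)²/(n₂-1)] ≈ 34.00
t = (x̄₁ - x̄₂) / SE = (60.35 - 69.53) / 2.9917 = -9.18 / 2.9917 = -3.068
p-value = 0.0042

Since p-value < α = 0.05, we reject H₀.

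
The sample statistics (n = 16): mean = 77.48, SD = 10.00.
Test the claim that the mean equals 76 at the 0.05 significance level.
One-sample t-test:
H₀: μ = 76
H₁: μ ≠ 76
df = n - 1 = 15
t = (x̄ - μ₀) / (s/√n) = (77.48 - 76) / (10.00/√16) = 0.592
p-value = 0.5627

Since p-value > α = 0.05, we fail to reject H₀.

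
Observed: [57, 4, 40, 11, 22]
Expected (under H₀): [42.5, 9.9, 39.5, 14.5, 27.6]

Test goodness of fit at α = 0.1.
Chi-square goodness of fit test:
H₀: observed counts match expected distribution
H₁: observed counts differ from expected distribution
df = k - 1 = 4
χ² = Σ(O - E)²/E
   = (57 - 42.5)²/42.5 + (4 - 9.9)²/9.9 + (40 - 39.5)²/39.5 + (11 - 14.5)²/14.5 + (22 - 27.6)²/27.6
   = 4.947 + 3.516 + 0.006 + 0.845 + 1.136
   = 10.45
p-value = 0.0335

Since p-value < α = 0.1, we reject H₀.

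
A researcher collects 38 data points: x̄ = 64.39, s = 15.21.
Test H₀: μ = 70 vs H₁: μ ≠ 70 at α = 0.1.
One-sample t-test:
H₀: μ = 70
H₁: μ ≠ 70
df = n - 1 = 37
t = (x̄ - μ₀) / (s/√n) = (64.39 - 70) / (15.21/√38) = -2.274
p-value = 0.0289

Since p-value < α = 0.1, we reject H₀.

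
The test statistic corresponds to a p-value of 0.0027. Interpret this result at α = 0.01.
Since p = 0.0027 < α = 0.01, reject H₀.
There is sufficient evidence to reject the null hypothesis; the result is statistically significant at the 0.01 level.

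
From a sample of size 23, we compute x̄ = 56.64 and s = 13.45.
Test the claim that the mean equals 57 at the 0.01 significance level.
One-sample t-test:
H₀: μ = 57
H₁: μ ≠ 57
df = n - 1 = 22
t = (x̄ - μ₀) / (s/√n) = (56.64 - 57) / (13.45/√23) = -0.128
p-value = 0.8990

Since p-value > α = 0.01, we fail to reject H₀.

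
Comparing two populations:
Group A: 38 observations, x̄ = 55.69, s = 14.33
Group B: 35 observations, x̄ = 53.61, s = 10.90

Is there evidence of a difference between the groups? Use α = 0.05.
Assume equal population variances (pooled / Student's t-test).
Student's two-sample t-test (equal variances):
H₀: μ₁ = μ₂
H₁: μ₁ ≠ μ₂
df = n₁ + n₂ - 2 = 71
Pooled variance s_p² = [(n₁-1)s₁² + (n₂-1)s₂²] / (n₁ + n₂ - 2) = [(37)(14.33²) + (34)(10.90²)] / 71 = 163.9077
SE = √(s_p²(1/n₁ + 1/n₂)) = √(163.9077 × (1/38 + 1/35)) = 2.9994
t = (x̄₁ - x̄₂) / SE = (55.69 - 53.61) / 2.9994 = 2.08 / 2.9994 = 0.693
p-value = 0.4903

Since p-value > α = 0.05, we fail to reject H₀.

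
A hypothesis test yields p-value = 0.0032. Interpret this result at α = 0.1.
Since p = 0.0032 < α = 0.1, reject H₀.
There is sufficient evidence to reject the null hypothesis; the result is statistically significant at the 0.1 level.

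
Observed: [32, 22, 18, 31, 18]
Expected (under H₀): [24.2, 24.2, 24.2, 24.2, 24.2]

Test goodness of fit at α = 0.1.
Chi-square goodness of fit test:
H₀: observed counts match expected distribution
H₁: observed counts differ from expected distribution
df = k - 1 = 4
χ² = Σ(O - E)²/E
   = (32 - 24.2)²/24.2 + (22 - 24.2)²/24.2 + (18 - 24.2)²/24.2 + (31 - 24.2)²/24.2 + (18 - 24.2)²/24.2
   = 2.514 + 0.200 + 1.588 + 1.911 + 1.588
   = 7.80
p-value = 0.0991

Since p-value < α = 0.1, we reject H₀.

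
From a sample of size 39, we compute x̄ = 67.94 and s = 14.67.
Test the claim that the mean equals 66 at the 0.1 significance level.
One-sample t-test:
H₀: μ = 66
H₁: μ ≠ 66
df = n - 1 = 38
t = (x̄ - μ₀) / (s/√n) = (67.94 - 66) / (14.67/√39) = 0.826
p-value = 0.4140

Since p-value > α = 0.1, we fail to reject H₀.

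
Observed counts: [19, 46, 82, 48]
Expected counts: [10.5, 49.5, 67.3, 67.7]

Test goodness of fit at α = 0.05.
Chi-square goodness of fit test:
H₀: observed counts match expected distribution
H₁: observed counts differ from expected distribution
df = k - 1 = 3
χ² = Σ(O - E)²/E
   = (19 - 10.5)²/10.5 + (46 - 49.5)²/49.5 + (82 - 67.3)²/67.3 + (48 - 67.7)²/67.7
   = 6.881 + 0.247 + 3.211 + 5.732
   = 16.07
p-value = 0.0011

Since p-value < α = 0.05, we reject H₀.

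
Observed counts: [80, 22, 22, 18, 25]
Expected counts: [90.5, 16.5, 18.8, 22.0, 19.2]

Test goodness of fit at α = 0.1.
Chi-square goodness of fit test:
H₀: observed counts match expected distribution
H₁: observed counts differ from expected distribution
df = k - 1 = 4
χ² = Σ(O - E)²/E
   = (80 - 90.5)²/90.5 + (22 - 16.5)²/16.5 + (22 - 18.8)²/18.8 + (18 - 22.0)²/22.0 + (25 - 19.2)²/19.2
   = 1.218 + 1.833 + 0.545 + 0.727 + 1.752
   = 6.08
p-value = 0.1936

Since p-value > α = 0.1, we fail to reject H₀.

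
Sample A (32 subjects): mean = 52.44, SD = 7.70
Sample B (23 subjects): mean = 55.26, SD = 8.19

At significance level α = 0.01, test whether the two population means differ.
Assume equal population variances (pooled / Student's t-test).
Student's two-sample t-test (equal variances):
H₀: μ₁ = μ₂
H₁: μ₁ ≠ μ₂
df = n₁ + n₂ - 2 = 53
Pooled variance s_p² = [(n₁-1)s₁² + (n₂-1)s₂²] / (n₁ + n₂ - 2) = [(31)(7.70²) + (22)(8.19²)] / 53 = 62.5220
SE = √(s_p²(1/n₁ + 1/n₂)) = √(62.5220 × (1/32 + 1/23)) = 2.1615
t = (x̄₁ - x̄₂) / SE = (52.44 - 55.26) / 2.1615 = -2.82 / 2.1615 = -1.305
p-value = 0.1977

Since p-value > α = 0.01, we fail to reject H₀.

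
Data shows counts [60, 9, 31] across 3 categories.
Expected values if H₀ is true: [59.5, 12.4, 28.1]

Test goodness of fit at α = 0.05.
Chi-square goodness of fit test:
H₀: observed counts match expected distribution
H₁: observed counts differ from expected distribution
df = k - 1 = 2
χ² = Σ(O - E)²/E
   = (60 - 59.5)²/59.5 + (9 - 12.4)²/12.4 + (31 - 28.1)²/28.1
   = 0.004 + 0.932 + 0.299
   = 1.24
p-value = 0.5391

Since p-value > α = 0.05, we fail to reject H₀.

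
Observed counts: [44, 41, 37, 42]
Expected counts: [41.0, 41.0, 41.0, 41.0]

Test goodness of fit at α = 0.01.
Chi-square goodness of fit test:
H₀: observed counts match expected distribution
H₁: observed counts differ from expected distribution
df = k - 1 = 3
χ² = Σ(O - E)²/E
   = (44 - 41.0)²/41.0 + (41 - 41.0)²/41.0 + (37 - 41.0)²/41.0 + (42 - 41.0)²/41.0
   = 0.220 + 0.000 + 0.390 + 0.024
   = 0.63
p-value = 0.8886

Since p-value > α = 0.01, we fail to reject H₀.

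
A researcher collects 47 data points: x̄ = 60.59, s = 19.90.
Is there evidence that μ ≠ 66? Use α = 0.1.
One-sample t-test:
H₀: μ = 66
H₁: μ ≠ 66
df = n - 1 = 46
t = (x̄ - μ₀) / (s/√n) = (60.59 - 66) / (19.90/√47) = -1.864
p-value = 0.0687

Since p-value < α = 0.1, we reject H₀.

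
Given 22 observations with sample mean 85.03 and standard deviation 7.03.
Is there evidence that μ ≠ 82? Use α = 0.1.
One-sample t-test:
H₀: μ = 82
H₁: μ ≠ 82
df = n - 1 = 21
t = (x̄ - μ₀) / (s/√n) = (85.03 - 82) / (7.03/√22) = 2.022
p-value = 0.0561

Since p-value < α = 0.1, we reject H₀.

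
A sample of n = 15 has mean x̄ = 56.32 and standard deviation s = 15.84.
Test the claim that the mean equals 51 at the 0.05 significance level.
One-sample t-test:
H₀: μ = 51
H₁: μ ≠ 51
df = n - 1 = 14
t = (x̄ - μ₀) / (s/√n) = (56.32 - 51) / (15.84/√15) = 1.301
p-value = 0.2143

Since p-value > α = 0.05, we fail to reject H₀.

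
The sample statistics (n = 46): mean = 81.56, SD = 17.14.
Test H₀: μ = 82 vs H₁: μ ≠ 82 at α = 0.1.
One-sample t-test:
H₀: μ = 82
H₁: μ ≠ 82
df = n - 1 = 45
t = (x̄ - μ₀) / (s/√n) = (81.56 - 82) / (17.14/√46) = -0.174
p-value = 0.8626

Since p-value > α = 0.1, we fail to reject H₀.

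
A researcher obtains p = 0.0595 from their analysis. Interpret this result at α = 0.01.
Since p = 0.0595 > α = 0.01, fail to reject H₀.
There is insufficient evidence to reject the null hypothesis; the result is not statistically significant at the 0.01 level.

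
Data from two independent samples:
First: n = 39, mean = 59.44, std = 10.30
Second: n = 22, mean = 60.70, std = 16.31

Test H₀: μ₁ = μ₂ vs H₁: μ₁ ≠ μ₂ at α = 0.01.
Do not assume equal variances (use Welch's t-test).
Welch's two-sample t-test:
H₀: μ₁ = μ₂
H₁: μ₁ ≠ μ₂
s₁²/n₁ = 10.30²/39 = 2.7203,  s₂²/n₂ = 16.31²/22 = 12.0916
SE = √(s₁²/n₁ + s₂²/n₂) = √(2.7203 + 12.0916) = 3.8486
df (Welch-Satterthwaite) = (s₁²/n₁ + s₂²/n₂)² / [(s₁²/n₁)²/(n₁-1) + (s₂²/n₂)²/(n₂-1)] ≈ 30.65
t = (x̄₁ - x̄₂) / SE = (59.44 - 60.70) / 3.8486 = -1.26 / 3.8486 = -0.327
p-value = 0.7456

Since p-value > α = 0.01, we fail to reject H₀.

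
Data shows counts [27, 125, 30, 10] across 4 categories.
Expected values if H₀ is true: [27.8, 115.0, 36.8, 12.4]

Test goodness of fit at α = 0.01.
Chi-square goodness of fit test:
H₀: observed counts match expected distribution
H₁: observed counts differ from expected distribution
df = k - 1 = 3
χ² = Σ(O - E)²/E
   = (27 - 27.8)²/27.8 + (125 - 115.0)²/115.0 + (30 - 36.8)²/36.8 + (10 - 12.4)²/12.4
   = 0.023 + 0.870 + 1.257 + 0.465
   = 2.61
p-value = 0.4551

Since p-value > α = 0.01, we fail to reject H₀.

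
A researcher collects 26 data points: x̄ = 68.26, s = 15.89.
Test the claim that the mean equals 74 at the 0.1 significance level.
One-sample t-test:
H₀: μ = 74
H₁: μ ≠ 74
df = n - 1 = 25
t = (x̄ - μ₀) / (s/√n) = (68.26 - 74) / (15.89/√26) = -1.842
p-value = 0.0774

Since p-value < α = 0.1, we reject H₀.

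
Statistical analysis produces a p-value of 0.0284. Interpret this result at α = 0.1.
Since p = 0.0284 < α = 0.1, reject H₀.
There is sufficient evidence to reject the null hypothesis; the result is statistically significant at the 0.1 level.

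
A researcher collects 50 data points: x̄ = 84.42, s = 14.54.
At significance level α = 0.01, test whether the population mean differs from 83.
One-sample t-test:
H₀: μ = 83
H₁: μ ≠ 83
df = n - 1 = 49
t = (x̄ - μ₀) / (s/√n) = (84.42 - 83) / (14.54/√50) = 0.691
p-value = 0.4931

Since p-value > α = 0.01, we fail to reject H₀.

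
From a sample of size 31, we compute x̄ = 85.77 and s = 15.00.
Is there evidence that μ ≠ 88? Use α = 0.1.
One-sample t-test:
H₀: μ = 88
H₁: μ ≠ 88
df = n - 1 = 30
t = (x̄ - μ₀) / (s/√n) = (85.77 - 88) / (15.00/√31) = -0.828
p-value = 0.4144

Since p-value > α = 0.1, we fail to reject H₀.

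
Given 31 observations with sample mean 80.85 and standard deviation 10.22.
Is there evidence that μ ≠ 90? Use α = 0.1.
One-sample t-test:
H₀: μ = 90
H₁: μ ≠ 90
df = n - 1 = 30
t = (x̄ - μ₀) / (s/√n) = (80.85 - 90) / (10.22/√31) = -4.985
p-value < 0.0001

Since p-value < α = 0.1, we reject H₀.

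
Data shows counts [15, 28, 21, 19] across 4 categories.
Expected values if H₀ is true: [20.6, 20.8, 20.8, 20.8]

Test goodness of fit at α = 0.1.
Chi-square goodness of fit test:
H₀: observed counts match expected distribution
H₁: observed counts differ from expected distribution
df = k - 1 = 3
χ² = Σ(O - E)²/E
   = (15 - 20.6)²/20.6 + (28 - 20.8)²/20.8 + (21 - 20.8)²/20.8 + (19 - 20.8)²/20.8
   = 1.522 + 2.492 + 0.002 + 0.156
   = 4.17
p-value = 0.2434

Since p-value > α = 0.1, we fail to reject H₀.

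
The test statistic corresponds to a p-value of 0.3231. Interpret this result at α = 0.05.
Since p = 0.3231 > α = 0.05, fail to reject H₀.
There is insufficient evidence to reject the null hypothesis; the result is not statistically significant at the 0.05 level.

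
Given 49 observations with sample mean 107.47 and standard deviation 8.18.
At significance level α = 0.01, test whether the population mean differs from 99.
One-sample t-test:
H₀: μ = 99
H₁: μ ≠ 99
df = n - 1 = 48
t = (x̄ - μ₀) / (s/√n) = (107.47 - 99) / (8.18/√49) = 7.248
p-value < 0.0001

Since p-value < α = 0.01, we reject H₀.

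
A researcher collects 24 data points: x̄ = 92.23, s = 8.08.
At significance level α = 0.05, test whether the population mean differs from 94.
One-sample t-test:
H₀: μ = 94
H₁: μ ≠ 94
df = n - 1 = 23
t = (x̄ - μ₀) / (s/√n) = (92.23 - 94) / (8.08/√24) = -1.073
p-value = 0.2943

Since p-value > α = 0.05, we fail to reject H₀.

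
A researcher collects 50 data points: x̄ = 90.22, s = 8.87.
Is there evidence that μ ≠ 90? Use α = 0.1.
One-sample t-test:
H₀: μ = 90
H₁: μ ≠ 90
df = n - 1 = 49
t = (x̄ - μ₀) / (s/√n) = (90.22 - 90) / (8.87/√50) = 0.175
p-value = 0.8615

Since p-value > α = 0.1, we fail to reject H₀.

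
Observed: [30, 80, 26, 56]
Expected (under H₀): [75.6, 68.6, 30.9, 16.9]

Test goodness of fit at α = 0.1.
Chi-square goodness of fit test:
H₀: observed counts match expected distribution
H₁: observed counts differ from expected distribution
df = k - 1 = 3
χ² = Σ(O - E)²/E
   = (30 - 75.6)²/75.6 + (80 - 68.6)²/68.6 + (26 - 30.9)²/30.9 + (56 - 16.9)²/16.9
   = 27.505 + 1.894 + 0.777 + 90.462
   = 120.64
p-value < 0.0001

Since p-value < α = 0.1, we reject H₀.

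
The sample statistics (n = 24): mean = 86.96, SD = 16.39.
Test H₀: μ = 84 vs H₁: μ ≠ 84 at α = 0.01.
One-sample t-test:
H₀: μ = 84
H₁: μ ≠ 84
df = n - 1 = 23
t = (x̄ - μ₀) / (s/√n) = (86.96 - 84) / (16.39/√24) = 0.885
p-value = 0.3854

Since p-value > α = 0.01, we fail to reject H₀.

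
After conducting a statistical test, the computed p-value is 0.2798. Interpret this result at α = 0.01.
Since p = 0.2798 > α = 0.01, fail to reject H₀.
There is insufficient evidence to reject the null hypothesis; the result is not statistically significant at the 0.01 level.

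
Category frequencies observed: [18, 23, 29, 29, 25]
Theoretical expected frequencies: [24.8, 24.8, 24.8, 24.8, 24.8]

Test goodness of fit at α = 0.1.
Chi-square goodness of fit test:
H₀: observed counts match expected distribution
H₁: observed counts differ from expected distribution
df = k - 1 = 4
χ² = Σ(O - E)²/E
   = (18 - 24.8)²/24.8 + (23 - 24.8)²/24.8 + (29 - 24.8)²/24.8 + (29 - 24.8)²/24.8 + (25 - 24.8)²/24.8
   = 1.865 + 0.131 + 0.711 + 0.711 + 0.002
   = 3.42
p-value = 0.4902

Since p-value > α = 0.1, we fail to reject H₀.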